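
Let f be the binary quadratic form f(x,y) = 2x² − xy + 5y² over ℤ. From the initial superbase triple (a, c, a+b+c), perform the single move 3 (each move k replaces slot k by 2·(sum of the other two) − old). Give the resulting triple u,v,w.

start (2,5,6) = (f(1,0),f(0,1),f(1,1))
replace slot 3: 2·(2+5) − 6 = 8 → (2,5,8)

2,5,8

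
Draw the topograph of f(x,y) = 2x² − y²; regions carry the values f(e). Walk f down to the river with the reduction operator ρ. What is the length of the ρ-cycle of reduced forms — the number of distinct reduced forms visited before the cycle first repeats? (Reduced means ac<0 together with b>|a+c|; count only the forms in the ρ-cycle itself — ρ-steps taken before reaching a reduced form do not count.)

D = 8, ⌊√D⌋ = 2
descent: ρ → (-1,2,1)  [lands on river]
river: ρ → (1,2,-1)
ρ-cycle length = 2 (tail of 1 descent step not counted)

2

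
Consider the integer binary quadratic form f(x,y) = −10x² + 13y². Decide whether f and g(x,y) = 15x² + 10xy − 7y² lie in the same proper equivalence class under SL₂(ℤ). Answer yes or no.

D₁ = 520, D₂ = 520
river cycle of f (length 6): (-10, 20, 3), (3, 22, -3), (-3, 20, 10), (10, 20, -3), (-3, 22, 3), (3, 20, -10)
river cycle of g (length 10): (-7, 18, 7), (7, 10, -15), (-15, 20, 2), (2, 20, -15), (-15, 10, 7), (7, 18, -7), (-7, 10, 15), (15, 20, -2), (-2, 20, 15), (15, 10, -7)
cycles differ ⇒ inequivalent

no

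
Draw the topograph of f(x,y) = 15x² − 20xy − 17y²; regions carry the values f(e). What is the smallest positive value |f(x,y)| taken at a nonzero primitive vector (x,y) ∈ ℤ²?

descent: ρ → (-17,20,15)  [lands on river]
river: ρ → (15,10,-22)
river: ρ → (-22,34,3)
river: ρ → (3,32,-33)
river: ρ → (-33,34,2)
river: ρ → (2,34,-33)
river: ρ → (-33,32,3)
river: ρ → (3,34,-22)
river: ρ → (-22,10,15)
river: ρ → (15,20,-17)
river: ρ → (-17,14,18)
river: ρ → (18,22,-13)
river: ρ → (-13,30,10)
river: ρ → (10,30,-13)
river: ρ → (-13,22,18)
river: ρ → (18,14,-17)
closes: descent 1, river 16
min |a| on river = 2

2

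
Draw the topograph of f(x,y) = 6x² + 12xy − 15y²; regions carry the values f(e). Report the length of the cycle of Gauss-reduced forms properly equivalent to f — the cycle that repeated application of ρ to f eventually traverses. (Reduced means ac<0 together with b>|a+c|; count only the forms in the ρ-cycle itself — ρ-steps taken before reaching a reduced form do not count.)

D = 504, ⌊√D⌋ = 22
river: ρ → (-15,18,3)
river: ρ → (3,18,-15)
river: ρ → (-15,12,6)
river: ρ → (6,12,-15)
ρ-cycle length = 4 (tail of 0 descent steps not counted)

4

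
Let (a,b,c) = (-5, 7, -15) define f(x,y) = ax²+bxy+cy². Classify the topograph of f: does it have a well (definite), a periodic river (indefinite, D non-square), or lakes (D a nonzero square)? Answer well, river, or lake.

D = b²−4ac = 7² − 4·(-5)·(-15) = -251
D < 0 ⇒ definite ⇒ every region one sign ⇒ single well

well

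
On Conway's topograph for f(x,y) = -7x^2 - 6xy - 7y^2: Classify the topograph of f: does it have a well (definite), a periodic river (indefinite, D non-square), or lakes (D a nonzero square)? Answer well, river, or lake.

D = b²−4ac = (-6)² − 4·(-7)·(-7) = -160
D < 0 ⇒ definite ⇒ every region one sign ⇒ single well

well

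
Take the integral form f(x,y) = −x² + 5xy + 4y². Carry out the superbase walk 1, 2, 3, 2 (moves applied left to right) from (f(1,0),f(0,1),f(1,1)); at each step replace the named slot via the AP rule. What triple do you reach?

start (-1,4,8) = (f(1,0),f(0,1),f(1,1))
replace slot 1: 2·(4+8) − (-1) = 25 → (25,4,8)
replace slot 2: 2·(25+8) − 4 = 62 → (25,62,8)
replace slot 3: 2·(25+62) − 8 = 166 → (25,62,166)
replace slot 2: 2·(25+166) − 62 = 320 → (25,320,166)

25,320,166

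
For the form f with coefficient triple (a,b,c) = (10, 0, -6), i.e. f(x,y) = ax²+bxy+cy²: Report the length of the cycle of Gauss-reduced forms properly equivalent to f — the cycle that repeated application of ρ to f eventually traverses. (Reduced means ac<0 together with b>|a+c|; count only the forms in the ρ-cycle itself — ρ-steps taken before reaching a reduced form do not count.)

D = 240, ⌊√D⌋ = 15
descent: ρ → (-6,12,4)  [lands on river]
river: ρ → (4,12,-6)
ρ-cycle length = 2 (tail of 1 descent step not counted)

2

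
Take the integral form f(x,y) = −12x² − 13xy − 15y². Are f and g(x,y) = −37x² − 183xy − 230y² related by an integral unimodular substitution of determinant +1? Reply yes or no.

D₁ = -551, D₂ = -551
f is negative-definite; reduce −f:
−f: translate: b→-11 (≡13 mod 24), so (12,13,15)→(12,-11,14)
−f: reduced (well bottom): (12,-11,14) with a≤c, −a<b≤a
flip sign back: reduced form of f is (-12,11,-14)
g is negative-definite; reduce −g:
−g: translate: b→35 (≡183 mod 74), so (37,183,230)→(37,35,12)
−g: flip: (37,35,12)→(12,-35,37)
−g: translate: b→-11 (≡-35 mod 24), so (12,-35,37)→(12,-11,14)
−g: reduced (well bottom): (12,-11,14) with a≤c, −a<b≤a
flip sign back: reduced form of g is (-12,11,-14)
reduced forms (-12, 11, -14) vs (-12, 11, -14) ⇒ equivalent

yes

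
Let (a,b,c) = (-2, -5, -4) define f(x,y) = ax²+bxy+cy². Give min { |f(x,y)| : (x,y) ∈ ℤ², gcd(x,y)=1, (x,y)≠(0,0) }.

translate: b→1 (≡5 mod 4), so (2,5,4)→(2,1,1)
flip: (2,1,1)→(1,-1,2)
translate: b→1 (≡-1 mod 2), so (1,-1,2)→(1,1,2)
reduced (well bottom): (1,1,2) with a≤c, −a<b≤a
well minimum |f| = |-1| = 1 (negative-definite)

1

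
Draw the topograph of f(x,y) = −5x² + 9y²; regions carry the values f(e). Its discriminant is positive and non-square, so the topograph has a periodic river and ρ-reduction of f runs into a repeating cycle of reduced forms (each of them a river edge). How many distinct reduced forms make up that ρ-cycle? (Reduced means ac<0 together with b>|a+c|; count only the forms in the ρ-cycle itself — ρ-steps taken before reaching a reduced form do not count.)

D = 180, ⌊√D⌋ = 13
descent: ρ → (9,0,-5)
descent: ρ → (-5,10,4)  [lands on river]
river: ρ → (4,6,-9)
river: ρ → (-9,12,1)
river: ρ → (1,12,-9)
river: ρ → (-9,6,4)
river: ρ → (4,10,-5)
ρ-cycle length = 6 (tail of 2 descent steps not counted)

6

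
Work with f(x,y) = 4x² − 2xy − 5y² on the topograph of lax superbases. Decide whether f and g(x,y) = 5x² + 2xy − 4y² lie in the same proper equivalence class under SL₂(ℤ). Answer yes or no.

D₁ = 84, D₂ = 84
river cycle of f (length 6): (-5, 2, 4), (4, 6, -3), (-3, 6, 4), (4, 2, -5), (-5, 8, 1), (1, 8, -5)
river cycle of g (length 6): (-4, 6, 3), (3, 6, -4), (-4, 2, 5), (5, 8, -1), (-1, 8, 5), (5, 2, -4)
cycles differ ⇒ inequivalent

no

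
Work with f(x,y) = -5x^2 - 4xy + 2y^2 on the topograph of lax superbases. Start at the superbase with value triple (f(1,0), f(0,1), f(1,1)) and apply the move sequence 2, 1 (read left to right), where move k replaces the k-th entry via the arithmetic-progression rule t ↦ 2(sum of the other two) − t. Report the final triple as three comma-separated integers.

start (-5,2,-7) = (f(1,0),f(0,1),f(1,1))
replace slot 2: 2·((-5)+(-7)) − 2 = -26 → (-5,-26,-7)
replace slot 1: 2·((-26)+(-7)) − (-5) = -61 → (-61,-26,-7)

-61,-26,-7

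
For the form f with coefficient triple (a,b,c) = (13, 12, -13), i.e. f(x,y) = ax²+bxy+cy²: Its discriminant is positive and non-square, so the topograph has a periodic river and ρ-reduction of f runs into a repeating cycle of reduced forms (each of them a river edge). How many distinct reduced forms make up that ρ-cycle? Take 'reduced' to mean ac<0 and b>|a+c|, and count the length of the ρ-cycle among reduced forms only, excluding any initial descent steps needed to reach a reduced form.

D = 820, ⌊√D⌋ = 28
river: ρ → (-13,14,12)
river: ρ → (12,10,-15)
river: ρ → (-15,20,7)
river: ρ → (7,22,-12)
river: ρ → (-12,26,3)
river: ρ → (3,28,-3)
river: ρ → (-3,26,12)
river: ρ → (12,22,-7)
river: ρ → (-7,20,15)
river: ρ → (15,10,-12)
river: ρ → (-12,14,13)
river: ρ → (13,12,-13)
ρ-cycle length = 12 (tail of 0 descent steps not counted)

12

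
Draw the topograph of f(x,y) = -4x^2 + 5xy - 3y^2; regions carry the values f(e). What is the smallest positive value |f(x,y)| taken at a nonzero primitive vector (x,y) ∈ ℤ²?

translate: b→3 (≡-5 mod 8), so (4,-5,3)→(4,3,2)
flip: (4,3,2)→(2,-3,4)
translate: b→1 (≡-3 mod 4), so (2,-3,4)→(2,1,3)
reduced (well bottom): (2,1,3) with a≤c, −a<b≤a
well minimum |f| = |-2| = 2 (negative-definite)

2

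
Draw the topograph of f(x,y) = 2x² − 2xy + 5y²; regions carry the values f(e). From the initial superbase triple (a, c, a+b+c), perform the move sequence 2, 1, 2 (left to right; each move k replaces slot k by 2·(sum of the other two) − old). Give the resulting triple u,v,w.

start (2,5,5) = (f(1,0),f(0,1),f(1,1))
replace slot 2: 2·(2+5) − 5 = 9 → (2,9,5)
replace slot 1: 2·(9+5) − 2 = 26 → (26,9,5)
replace slot 2: 2·(26+5) − 9 = 53 → (26,53,5)

26,53,5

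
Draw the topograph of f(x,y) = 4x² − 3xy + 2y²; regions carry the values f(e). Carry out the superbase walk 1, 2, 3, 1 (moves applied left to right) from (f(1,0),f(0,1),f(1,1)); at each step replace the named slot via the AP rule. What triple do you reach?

start (4,2,3) = (f(1,0),f(0,1),f(1,1))
replace slot 1: 2·(2+3) − 4 = 6 → (6,2,3)
replace slot 2: 2·(6+3) − 2 = 16 → (6,16,3)
replace slot 3: 2·(6+16) − 3 = 41 → (6,16,41)
replace slot 1: 2·(16+41) − 6 = 108 → (108,16,41)

108,16,41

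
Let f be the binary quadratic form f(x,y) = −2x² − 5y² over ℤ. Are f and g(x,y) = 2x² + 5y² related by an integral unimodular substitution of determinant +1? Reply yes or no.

D₁ = -40, D₂ = -40
f is negative-definite; reduce −f:
−f: reduced (well bottom): (2,0,5) with a≤c, −a<b≤a
flip sign back: reduced form of f is (-2,0,-5)
g: reduced (well bottom): (2,0,5) with a≤c, −a<b≤a
reduced forms (-2, 0, -5) vs (2, 0, 5) ⇒ inequivalent

no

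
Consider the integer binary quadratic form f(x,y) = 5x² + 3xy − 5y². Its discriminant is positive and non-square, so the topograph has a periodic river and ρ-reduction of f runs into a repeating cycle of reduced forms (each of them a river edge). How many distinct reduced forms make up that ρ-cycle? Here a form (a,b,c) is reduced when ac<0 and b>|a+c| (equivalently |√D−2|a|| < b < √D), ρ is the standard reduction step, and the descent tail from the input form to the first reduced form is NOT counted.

D = 109, ⌊√D⌋ = 10
river: ρ → (-5,7,3)
river: ρ → (3,5,-7)
river: ρ → (-7,9,1)
river: ρ → (1,9,-7)
river: ρ → (-7,5,3)
river: ρ → (3,7,-5)
river: ρ → (-5,3,5)
river: ρ → (5,7,-3)
river: ρ → (-3,5,7)
river: ρ → (7,9,-1)
river: ρ → (-1,9,7)
river: ρ → (7,5,-3)
river: ρ → (-3,7,5)
river: ρ → (5,3,-5)
ρ-cycle length = 14 (tail of 0 descent steps not counted)

14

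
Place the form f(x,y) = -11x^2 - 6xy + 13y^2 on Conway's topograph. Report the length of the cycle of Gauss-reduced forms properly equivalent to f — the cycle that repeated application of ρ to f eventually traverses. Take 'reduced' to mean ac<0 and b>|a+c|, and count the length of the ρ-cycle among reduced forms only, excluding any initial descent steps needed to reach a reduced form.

D = 608, ⌊√D⌋ = 24
descent: ρ → (13,6,-11)  [lands on river]
river: ρ → (-11,16,8)
river: ρ → (8,16,-11)
river: ρ → (-11,6,13)
river: ρ → (13,20,-4)
river: ρ → (-4,20,13)
ρ-cycle length = 6 (tail of 1 descent step not counted)

6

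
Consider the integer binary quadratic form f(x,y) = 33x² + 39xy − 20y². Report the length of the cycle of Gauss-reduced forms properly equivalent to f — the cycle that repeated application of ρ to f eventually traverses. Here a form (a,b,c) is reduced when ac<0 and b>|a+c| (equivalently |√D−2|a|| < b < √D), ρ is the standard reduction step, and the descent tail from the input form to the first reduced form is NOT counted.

D = 4161, ⌊√D⌋ = 64
river: ρ → (-20,41,31)
river: ρ → (31,21,-30)
river: ρ → (-30,39,22)
river: ρ → (22,49,-20)
river: ρ → (-20,31,40)
river: ρ → (40,49,-11)
river: ρ → (-11,61,10)
river: ρ → (10,59,-17)
river: ρ → (-17,43,34)
river: ρ → (34,25,-26)
river: ρ → (-26,27,33)
river: ρ → (33,39,-20)
ρ-cycle length = 12 (tail of 0 descent steps not counted)

12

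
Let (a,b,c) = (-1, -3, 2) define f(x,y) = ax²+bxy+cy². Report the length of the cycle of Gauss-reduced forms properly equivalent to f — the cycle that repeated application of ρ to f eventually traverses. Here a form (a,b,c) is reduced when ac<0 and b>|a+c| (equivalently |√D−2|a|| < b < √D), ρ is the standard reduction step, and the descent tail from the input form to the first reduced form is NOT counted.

D = 17, ⌊√D⌋ = 4
descent: ρ → (2,3,-1)  [lands on river]
river: ρ → (-1,3,2)
river: ρ → (2,1,-2)
river: ρ → (-2,3,1)
river: ρ → (1,3,-2)
river: ρ → (-2,1,2)
ρ-cycle length = 6 (tail of 1 descent step not counted)

6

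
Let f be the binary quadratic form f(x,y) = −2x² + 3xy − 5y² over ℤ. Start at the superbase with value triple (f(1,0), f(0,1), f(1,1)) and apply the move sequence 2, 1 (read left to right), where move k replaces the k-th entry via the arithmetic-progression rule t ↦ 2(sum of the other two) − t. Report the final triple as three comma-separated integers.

start (-2,-5,-4) = (f(1,0),f(0,1),f(1,1))
replace slot 2: 2·((-2)+(-4)) − (-5) = -7 → (-2,-7,-4)
replace slot 1: 2·((-7)+(-4)) − (-2) = -20 → (-20,-7,-4)

-20,-7,-4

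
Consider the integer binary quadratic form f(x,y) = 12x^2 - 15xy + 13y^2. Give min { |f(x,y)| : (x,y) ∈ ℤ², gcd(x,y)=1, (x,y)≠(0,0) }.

translate: b→9 (≡-15 mod 24), so (12,-15,13)→(12,9,10)
flip: (12,9,10)→(10,-9,12)
reduced (well bottom): (10,-9,12) with a≤c, −a<b≤a
well minimum = a = 10

10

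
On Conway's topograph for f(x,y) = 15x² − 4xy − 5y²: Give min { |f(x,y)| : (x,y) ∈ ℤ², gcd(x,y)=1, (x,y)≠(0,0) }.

descent: ρ → (-5,14,6)  [lands on river]
river: ρ → (6,10,-9)
river: ρ → (-9,8,7)
river: ρ → (7,6,-10)
river: ρ → (-10,14,3)
river: ρ → (3,16,-5)
closes: descent 1, river 6
min |a| on river = 3

3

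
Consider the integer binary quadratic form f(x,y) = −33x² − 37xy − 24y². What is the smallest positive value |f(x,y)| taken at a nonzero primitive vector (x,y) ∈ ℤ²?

translate: b→-29 (≡37 mod 66), so (33,37,24)→(33,-29,20)
flip: (33,-29,20)→(20,29,33)
translate: b→-11 (≡29 mod 40), so (20,29,33)→(20,-11,24)
reduced (well bottom): (20,-11,24) with a≤c, −a<b≤a
well minimum |f| = |-20| = 20 (negative-definite)

20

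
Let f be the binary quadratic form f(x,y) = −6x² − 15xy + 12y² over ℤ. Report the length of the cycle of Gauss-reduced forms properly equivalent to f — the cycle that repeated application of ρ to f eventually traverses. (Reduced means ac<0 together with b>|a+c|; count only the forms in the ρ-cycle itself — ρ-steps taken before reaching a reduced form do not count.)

D = 513, ⌊√D⌋ = 22
descent: ρ → (12,15,-6)  [lands on river]
river: ρ → (-6,21,3)
river: ρ → (3,21,-6)
river: ρ → (-6,15,12)
river: ρ → (12,9,-9)
river: ρ → (-9,9,12)
ρ-cycle length = 6 (tail of 1 descent step not counted)

6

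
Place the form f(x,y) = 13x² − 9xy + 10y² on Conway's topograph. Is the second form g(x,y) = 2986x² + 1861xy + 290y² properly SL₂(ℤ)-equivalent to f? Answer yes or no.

D₁ = -439, D₂ = -439
f: flip: (13,-9,10)→(10,9,13)
f: reduced (well bottom): (10,9,13) with a≤c, −a<b≤a
g: flip: (2986,1861,290)→(290,-1861,2986)
g: translate: b→-121 (≡-1861 mod 580), so (290,-1861,2986)→(290,-121,13)
g: flip: (290,-121,13)→(13,121,290)
g: translate: b→-9 (≡121 mod 26), so (13,121,290)→(13,-9,10)
g: flip: (13,-9,10)→(10,9,13)
g: reduced (well bottom): (10,9,13) with a≤c, −a<b≤a
reduced forms (10, 9, 13) vs (10, 9, 13) ⇒ equivalent

yes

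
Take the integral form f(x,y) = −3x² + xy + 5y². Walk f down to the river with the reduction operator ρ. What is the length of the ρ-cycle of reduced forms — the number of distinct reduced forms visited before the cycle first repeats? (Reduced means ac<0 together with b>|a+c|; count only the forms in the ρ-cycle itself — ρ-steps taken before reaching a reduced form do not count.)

D = 61, ⌊√D⌋ = 7
descent: ρ → (5,-1,-3)
descent: ρ → (-3,7,1)  [lands on river]
river: ρ → (1,7,-3)
river: ρ → (-3,5,3)
river: ρ → (3,7,-1)
river: ρ → (-1,7,3)
river: ρ → (3,5,-3)
ρ-cycle length = 6 (tail of 2 descent steps not counted)

6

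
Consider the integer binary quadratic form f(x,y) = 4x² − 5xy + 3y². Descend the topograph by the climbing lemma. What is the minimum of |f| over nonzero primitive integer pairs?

translate: b→3 (≡-5 mod 8), so (4,-5,3)→(4,3,2)
flip: (4,3,2)→(2,-3,4)
translate: b→1 (≡-3 mod 4), so (2,-3,4)→(2,1,3)
reduced (well bottom): (2,1,3) with a≤c, −a<b≤a
well minimum = a = 2

2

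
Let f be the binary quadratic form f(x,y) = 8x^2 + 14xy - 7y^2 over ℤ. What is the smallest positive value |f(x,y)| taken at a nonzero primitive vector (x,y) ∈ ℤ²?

river: ρ → (-7,14,8)
river: ρ → (8,18,-3)
river: ρ → (-3,18,8)
river: ρ → (8,14,-7)
closes: descent 0, river 4
min |a| on river = 3

3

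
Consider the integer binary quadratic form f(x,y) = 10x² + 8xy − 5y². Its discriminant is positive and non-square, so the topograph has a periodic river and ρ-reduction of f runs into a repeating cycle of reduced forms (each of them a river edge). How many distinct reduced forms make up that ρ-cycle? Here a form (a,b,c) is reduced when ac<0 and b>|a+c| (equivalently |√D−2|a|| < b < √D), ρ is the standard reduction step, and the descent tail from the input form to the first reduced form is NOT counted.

D = 264, ⌊√D⌋ = 16
river: ρ → (-5,12,6)
river: ρ → (6,12,-5)
river: ρ → (-5,8,10)
river: ρ → (10,12,-3)
river: ρ → (-3,12,10)
river: ρ → (10,8,-5)
ρ-cycle length = 6 (tail of 0 descent steps not counted)

6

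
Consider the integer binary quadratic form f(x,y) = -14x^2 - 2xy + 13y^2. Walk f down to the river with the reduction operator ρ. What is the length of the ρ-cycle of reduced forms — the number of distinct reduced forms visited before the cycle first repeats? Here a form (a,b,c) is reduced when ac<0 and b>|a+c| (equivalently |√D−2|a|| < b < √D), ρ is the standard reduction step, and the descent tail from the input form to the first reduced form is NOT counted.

D = 732, ⌊√D⌋ = 27
descent: ρ → (13,2,-14)  [lands on river]
river: ρ → (-14,26,1)
river: ρ → (1,26,-14)
river: ρ → (-14,2,13)
river: ρ → (13,24,-3)
river: ρ → (-3,24,13)
ρ-cycle length = 6 (tail of 1 descent step not counted)

6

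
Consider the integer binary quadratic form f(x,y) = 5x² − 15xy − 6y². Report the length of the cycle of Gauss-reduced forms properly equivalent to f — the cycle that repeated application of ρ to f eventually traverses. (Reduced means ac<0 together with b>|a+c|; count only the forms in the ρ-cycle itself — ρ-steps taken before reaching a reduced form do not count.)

D = 345, ⌊√D⌋ = 18
descent: ρ → (-6,15,5)  [lands on river]
river: ρ → (5,15,-6)
river: ρ → (-6,9,11)
river: ρ → (11,13,-4)
river: ρ → (-4,11,14)
river: ρ → (14,17,-1)
river: ρ → (-1,17,14)
river: ρ → (14,11,-4)
river: ρ → (-4,13,11)
river: ρ → (11,9,-6)
ρ-cycle length = 10 (tail of 1 descent step not counted)

10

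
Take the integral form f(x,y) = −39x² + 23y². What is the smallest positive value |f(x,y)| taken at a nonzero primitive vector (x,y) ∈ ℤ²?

descent: ρ → (23,46,-16)  [lands on river]
river: ρ → (-16,50,17)
river: ρ → (17,52,-13)
river: ρ → (-13,52,17)
river: ρ → (17,50,-16)
river: ρ → (-16,46,23)
closes: descent 1, river 6
min |a| on river = 13

13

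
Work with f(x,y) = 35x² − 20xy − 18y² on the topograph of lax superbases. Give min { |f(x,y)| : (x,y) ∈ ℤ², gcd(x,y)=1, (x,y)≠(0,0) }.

descent: ρ → (-18,20,35)  [lands on river]
river: ρ → (35,50,-3)
river: ρ → (-3,52,18)
river: ρ → (18,20,-35)
river: ρ → (-35,50,3)
river: ρ → (3,52,-18)
closes: descent 1, river 6
min |a| on river = 3

3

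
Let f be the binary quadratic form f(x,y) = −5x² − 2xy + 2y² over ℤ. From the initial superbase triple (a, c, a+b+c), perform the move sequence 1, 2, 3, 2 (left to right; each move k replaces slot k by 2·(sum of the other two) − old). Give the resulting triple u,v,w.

start (-5,2,-5) = (f(1,0),f(0,1),f(1,1))
replace slot 1: 2·(2+(-5)) − (-5) = -1 → (-1,2,-5)
replace slot 2: 2·((-1)+(-5)) − 2 = -14 → (-1,-14,-5)
replace slot 3: 2·((-1)+(-14)) − (-5) = -25 → (-1,-14,-25)
replace slot 2: 2·((-1)+(-25)) − (-14) = -38 → (-1,-38,-25)

-1,-38,-25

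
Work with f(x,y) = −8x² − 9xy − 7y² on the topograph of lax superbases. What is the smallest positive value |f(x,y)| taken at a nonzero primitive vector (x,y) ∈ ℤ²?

translate: b→-7 (≡9 mod 16), so (8,9,7)→(8,-7,6)
flip: (8,-7,6)→(6,7,8)
translate: b→-5 (≡7 mod 12), so (6,7,8)→(6,-5,7)
reduced (well bottom): (6,-5,7) with a≤c, −a<b≤a
well minimum |f| = |-6| = 6 (negative-definite)

6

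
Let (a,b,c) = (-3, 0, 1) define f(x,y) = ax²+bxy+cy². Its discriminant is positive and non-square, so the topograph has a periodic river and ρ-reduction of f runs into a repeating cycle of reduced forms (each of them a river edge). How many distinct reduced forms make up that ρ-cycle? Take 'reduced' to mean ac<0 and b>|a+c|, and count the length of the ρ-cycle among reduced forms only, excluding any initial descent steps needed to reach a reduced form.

D = 12, ⌊√D⌋ = 3
descent: ρ → (1,2,-2)  [lands on river]
river: ρ → (-2,2,1)
ρ-cycle length = 2 (tail of 1 descent step not counted)

2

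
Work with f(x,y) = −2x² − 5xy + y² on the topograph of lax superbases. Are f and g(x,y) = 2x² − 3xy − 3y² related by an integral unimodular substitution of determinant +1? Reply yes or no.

D₁ = 33, D₂ = 33
river cycle of f (length 4): (1, 5, -2), (-2, 3, 3), (3, 3, -2), (-2, 5, 1)
river cycle of g (length 4): (-3, 3, 2), (2, 5, -1), (-1, 5, 2), (2, 3, -3)
cycles differ ⇒ inequivalent

no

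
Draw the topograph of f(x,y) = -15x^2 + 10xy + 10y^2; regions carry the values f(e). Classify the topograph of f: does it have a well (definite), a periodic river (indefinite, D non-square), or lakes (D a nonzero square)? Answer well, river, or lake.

D = b²−4ac = 10² − 4·(-15)·10 = 700
D > 0 non-square ⇒ indefinite ⇒ periodic river

river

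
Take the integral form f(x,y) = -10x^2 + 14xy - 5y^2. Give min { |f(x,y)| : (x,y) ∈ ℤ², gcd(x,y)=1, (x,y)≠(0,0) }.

translate: b→6 (≡-14 mod 20), so (10,-14,5)→(10,6,1)
flip: (10,6,1)→(1,-6,10)
translate: b→0 (≡-6 mod 2), so (1,-6,10)→(1,0,1)
reduced (well bottom): (1,0,1) with a≤c, −a<b≤a
well minimum |f| = |-1| = 1 (negative-definite)

1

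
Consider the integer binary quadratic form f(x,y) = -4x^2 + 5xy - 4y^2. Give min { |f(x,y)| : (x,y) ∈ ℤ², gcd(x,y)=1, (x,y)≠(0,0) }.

translate: b→3 (≡-5 mod 8), so (4,-5,4)→(4,3,3)
flip: (4,3,3)→(3,-3,4)
translate: b→3 (≡-3 mod 6), so (3,-3,4)→(3,3,4)
reduced (well bottom): (3,3,4) with a≤c, −a<b≤a
well minimum |f| = |-3| = 3 (negative-definite)

3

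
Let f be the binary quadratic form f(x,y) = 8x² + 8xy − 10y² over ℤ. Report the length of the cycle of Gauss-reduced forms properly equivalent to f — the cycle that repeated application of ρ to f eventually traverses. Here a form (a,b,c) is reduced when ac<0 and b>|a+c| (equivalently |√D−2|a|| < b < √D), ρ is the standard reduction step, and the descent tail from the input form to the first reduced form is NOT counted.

D = 384, ⌊√D⌋ = 19
river: ρ → (-10,12,6)
river: ρ → (6,12,-10)
river: ρ → (-10,8,8)
river: ρ → (8,8,-10)
ρ-cycle length = 4 (tail of 0 descent steps not counted)

4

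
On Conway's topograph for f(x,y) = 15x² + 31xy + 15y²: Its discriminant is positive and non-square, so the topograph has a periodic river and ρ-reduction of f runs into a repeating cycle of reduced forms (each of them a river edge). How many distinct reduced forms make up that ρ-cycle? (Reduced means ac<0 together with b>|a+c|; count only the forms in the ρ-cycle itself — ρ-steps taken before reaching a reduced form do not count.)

D = 61, ⌊√D⌋ = 7
descent: ρ → (15,-1,-1)
descent: ρ → (-1,7,3)  [lands on river]
river: ρ → (3,5,-3)
river: ρ → (-3,7,1)
river: ρ → (1,7,-3)
river: ρ → (-3,5,3)
river: ρ → (3,7,-1)
ρ-cycle length = 6 (tail of 2 descent steps not counted)

6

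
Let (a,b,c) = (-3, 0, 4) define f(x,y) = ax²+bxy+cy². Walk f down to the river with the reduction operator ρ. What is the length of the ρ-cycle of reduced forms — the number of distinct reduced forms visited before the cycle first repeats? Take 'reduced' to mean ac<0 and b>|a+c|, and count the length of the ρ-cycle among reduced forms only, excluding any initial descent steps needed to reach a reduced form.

D = 48, ⌊√D⌋ = 6
descent: ρ → (4,0,-3)
descent: ρ → (-3,6,1)  [lands on river]
river: ρ → (1,6,-3)
ρ-cycle length = 2 (tail of 2 descent steps not counted)

2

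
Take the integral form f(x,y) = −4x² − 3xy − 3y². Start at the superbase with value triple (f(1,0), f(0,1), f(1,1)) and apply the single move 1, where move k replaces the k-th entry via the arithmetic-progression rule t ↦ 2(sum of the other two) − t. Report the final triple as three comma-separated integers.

start (-4,-3,-10) = (f(1,0),f(0,1),f(1,1))
replace slot 1: 2·((-3)+(-10)) − (-4) = -22 → (-22,-3,-10)

-22,-3,-10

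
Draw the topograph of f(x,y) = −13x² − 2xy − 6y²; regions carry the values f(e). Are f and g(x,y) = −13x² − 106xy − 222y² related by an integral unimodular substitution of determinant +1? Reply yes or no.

D₁ = -308, D₂ = -308
f is negative-definite; reduce −f:
−f: flip: (13,2,6)→(6,-2,13)
−f: reduced (well bottom): (6,-2,13) with a≤c, −a<b≤a
flip sign back: reduced form of f is (-6,2,-13)
g is negative-definite; reduce −g:
−g: translate: b→2 (≡106 mod 26), so (13,106,222)→(13,2,6)
−g: flip: (13,2,6)→(6,-2,13)
−g: reduced (well bottom): (6,-2,13) with a≤c, −a<b≤a
flip sign back: reduced form of g is (-6,2,-13)
reduced forms (-6, 2, -13) vs (-6, 2, -13) ⇒ equivalent

yes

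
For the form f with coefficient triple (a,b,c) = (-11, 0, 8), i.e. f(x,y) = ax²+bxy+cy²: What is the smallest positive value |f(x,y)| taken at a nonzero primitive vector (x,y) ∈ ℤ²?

descent: ρ → (8,16,-3)  [lands on river]
river: ρ → (-3,14,13)
river: ρ → (13,12,-4)
river: ρ → (-4,12,13)
river: ρ → (13,14,-3)
river: ρ → (-3,16,8)
closes: descent 1, river 6
min |a| on river = 3

3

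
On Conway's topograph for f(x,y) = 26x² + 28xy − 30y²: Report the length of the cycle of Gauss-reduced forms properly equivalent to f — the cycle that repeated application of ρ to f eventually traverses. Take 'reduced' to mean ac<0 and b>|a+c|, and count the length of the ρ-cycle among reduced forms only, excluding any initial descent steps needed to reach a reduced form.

D = 3904, ⌊√D⌋ = 62
river: ρ → (-30,32,24)
river: ρ → (24,16,-38)
river: ρ → (-38,60,2)
river: ρ → (2,60,-38)
river: ρ → (-38,16,24)
river: ρ → (24,32,-30)
river: ρ → (-30,28,26)
river: ρ → (26,24,-32)
river: ρ → (-32,40,18)
river: ρ → (18,32,-40)
river: ρ → (-40,48,10)
river: ρ → (10,52,-30)
river: ρ → (-30,8,32)
river: ρ → (32,56,-6)
river: ρ → (-6,52,50)
river: ρ → (50,48,-8)
river: ρ → (-8,48,50)
river: ρ → (50,52,-6)
river: ρ → (-6,56,32)
river: ρ → (32,8,-30)
river: ρ → (-30,52,10)
river: ρ → (10,48,-40)
river: ρ → (-40,32,18)
river: ρ → (18,40,-32)
river: ρ → (-32,24,26)
river: ρ → (26,28,-30)
ρ-cycle length = 26 (tail of 0 descent steps not counted)

26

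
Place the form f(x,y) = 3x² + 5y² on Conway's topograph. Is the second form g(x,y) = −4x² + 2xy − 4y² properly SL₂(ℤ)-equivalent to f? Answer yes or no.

D₁ = -60, D₂ = -60
f: reduced (well bottom): (3,0,5) with a≤c, −a<b≤a
g is negative-definite; reduce −g:
−g: flip: (4,-2,4)→(4,2,4)
−g: reduced (well bottom): (4,2,4) with a≤c, −a<b≤a
flip sign back: reduced form of g is (-4,-2,-4)
reduced forms (3, 0, 5) vs (-4, -2, -4) ⇒ inequivalent

no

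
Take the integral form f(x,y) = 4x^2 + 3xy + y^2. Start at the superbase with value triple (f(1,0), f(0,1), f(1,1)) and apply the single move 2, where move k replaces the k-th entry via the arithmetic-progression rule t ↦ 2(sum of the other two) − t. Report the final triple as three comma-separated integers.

start (4,1,8) = (f(1,0),f(0,1),f(1,1))
replace slot 2: 2·(4+8) − 1 = 23 → (4,23,8)

4,23,8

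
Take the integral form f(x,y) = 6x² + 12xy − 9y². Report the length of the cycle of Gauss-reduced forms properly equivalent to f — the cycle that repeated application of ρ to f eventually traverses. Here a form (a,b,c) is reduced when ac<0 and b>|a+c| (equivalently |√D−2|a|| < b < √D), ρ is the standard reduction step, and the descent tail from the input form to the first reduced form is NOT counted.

D = 360, ⌊√D⌋ = 18
river: ρ → (-9,6,9)
river: ρ → (9,12,-6)
river: ρ → (-6,12,9)
river: ρ → (9,6,-9)
river: ρ → (-9,12,6)
river: ρ → (6,12,-9)
ρ-cycle length = 6 (tail of 0 descent steps not counted)

6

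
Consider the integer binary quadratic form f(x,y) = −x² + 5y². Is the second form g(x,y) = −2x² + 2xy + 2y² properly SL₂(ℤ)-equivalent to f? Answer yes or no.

D₁ = 20, D₂ = 20
river cycle of f (length 2): (-1, 4, 1), (1, 4, -1)
river cycle of g (length 2): (2, 2, -2), (-2, 2, 2)
cycles differ ⇒ inequivalent

no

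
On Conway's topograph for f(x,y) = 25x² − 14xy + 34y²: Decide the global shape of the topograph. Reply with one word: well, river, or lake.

D = b²−4ac = (-14)² − 4·25·34 = -3204
D < 0 ⇒ definite ⇒ every region one sign ⇒ single well

well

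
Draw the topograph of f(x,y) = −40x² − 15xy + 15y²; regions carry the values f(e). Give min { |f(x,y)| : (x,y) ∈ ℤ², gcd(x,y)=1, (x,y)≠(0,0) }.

descent: ρ → (15,45,-10)  [lands on river]
river: ρ → (-10,35,35)
river: ρ → (35,35,-10)
river: ρ → (-10,45,15)
closes: descent 1, river 4
min |a| on river = 10

10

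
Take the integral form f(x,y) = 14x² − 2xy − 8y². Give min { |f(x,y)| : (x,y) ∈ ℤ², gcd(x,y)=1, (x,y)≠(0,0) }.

descent: ρ → (-8,18,4)  [lands on river]
river: ρ → (4,14,-16)
river: ρ → (-16,18,2)
river: ρ → (2,18,-16)
river: ρ → (-16,14,4)
river: ρ → (4,18,-8)
river: ρ → (-8,14,8)
river: ρ → (8,18,-4)
river: ρ → (-4,14,16)
river: ρ → (16,18,-2)
river: ρ → (-2,18,16)
river: ρ → (16,14,-4)
river: ρ → (-4,18,8)
river: ρ → (8,14,-8)
closes: descent 1, river 14
min |a| on river = 2

2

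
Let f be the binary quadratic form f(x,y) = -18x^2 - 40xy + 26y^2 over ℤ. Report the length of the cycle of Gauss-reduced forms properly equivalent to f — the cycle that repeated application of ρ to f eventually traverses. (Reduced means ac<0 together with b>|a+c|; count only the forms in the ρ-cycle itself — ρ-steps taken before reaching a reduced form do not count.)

D = 3472, ⌊√D⌋ = 58
descent: ρ → (26,40,-18)  [lands on river]
river: ρ → (-18,32,34)
river: ρ → (34,36,-16)
river: ρ → (-16,28,42)
river: ρ → (42,56,-2)
river: ρ → (-2,56,42)
river: ρ → (42,28,-16)
river: ρ → (-16,36,34)
river: ρ → (34,32,-18)
river: ρ → (-18,40,26)
river: ρ → (26,12,-32)
river: ρ → (-32,52,6)
river: ρ → (6,56,-14)
river: ρ → (-14,56,6)
river: ρ → (6,52,-32)
river: ρ → (-32,12,26)
ρ-cycle length = 16 (tail of 1 descent step not counted)

16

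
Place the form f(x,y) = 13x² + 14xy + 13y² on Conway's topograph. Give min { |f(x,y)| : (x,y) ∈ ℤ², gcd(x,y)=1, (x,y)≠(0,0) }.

translate: b→-12 (≡14 mod 26), so (13,14,13)→(13,-12,12)
flip: (13,-12,12)→(12,12,13)
reduced (well bottom): (12,12,13) with a≤c, −a<b≤a
well minimum = a = 12

12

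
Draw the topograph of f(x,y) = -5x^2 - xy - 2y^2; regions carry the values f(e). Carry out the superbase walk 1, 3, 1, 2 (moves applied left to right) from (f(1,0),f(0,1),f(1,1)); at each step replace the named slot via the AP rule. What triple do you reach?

start (-5,-2,-8) = (f(1,0),f(0,1),f(1,1))
replace slot 1: 2·((-2)+(-8)) − (-5) = -15 → (-15,-2,-8)
replace slot 3: 2·((-15)+(-2)) − (-8) = -26 → (-15,-2,-26)
replace slot 1: 2·((-2)+(-26)) − (-15) = -41 → (-41,-2,-26)
replace slot 2: 2·((-41)+(-26)) − (-2) = -132 → (-41,-132,-26)

-41,-132,-26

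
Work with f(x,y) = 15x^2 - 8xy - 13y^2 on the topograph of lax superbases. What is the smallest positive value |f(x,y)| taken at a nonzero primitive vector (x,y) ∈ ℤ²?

descent: ρ → (-13,8,15)  [lands on river]
river: ρ → (15,22,-6)
river: ρ → (-6,26,7)
river: ρ → (7,16,-21)
river: ρ → (-21,26,2)
river: ρ → (2,26,-21)
river: ρ → (-21,16,7)
river: ρ → (7,26,-6)
river: ρ → (-6,22,15)
river: ρ → (15,8,-13)
river: ρ → (-13,18,10)
river: ρ → (10,22,-9)
river: ρ → (-9,14,18)
river: ρ → (18,22,-5)
river: ρ → (-5,28,3)
river: ρ → (3,26,-14)
river: ρ → (-14,2,15)
river: ρ → (15,28,-1)
river: ρ → (-1,28,15)
river: ρ → (15,2,-14)
river: ρ → (-14,26,3)
river: ρ → (3,28,-5)
river: ρ → (-5,22,18)
river: ρ → (18,14,-9)
river: ρ → (-9,22,10)
river: ρ → (10,18,-13)
closes: descent 1, river 26
min |a| on river = 1

1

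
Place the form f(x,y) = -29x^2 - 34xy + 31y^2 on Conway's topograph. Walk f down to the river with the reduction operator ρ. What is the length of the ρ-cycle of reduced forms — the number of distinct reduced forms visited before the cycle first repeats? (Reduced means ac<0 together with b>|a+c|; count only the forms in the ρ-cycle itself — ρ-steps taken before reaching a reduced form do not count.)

D = 4752, ⌊√D⌋ = 68
descent: ρ → (31,34,-29)  [lands on river]
river: ρ → (-29,24,36)
river: ρ → (36,48,-17)
river: ρ → (-17,54,27)
river: ρ → (27,54,-17)
river: ρ → (-17,48,36)
river: ρ → (36,24,-29)
river: ρ → (-29,34,31)
river: ρ → (31,28,-32)
river: ρ → (-32,36,27)
river: ρ → (27,18,-41)
river: ρ → (-41,64,4)
river: ρ → (4,64,-41)
river: ρ → (-41,18,27)
river: ρ → (27,36,-32)
river: ρ → (-32,28,31)
ρ-cycle length = 16 (tail of 1 descent step not counted)

16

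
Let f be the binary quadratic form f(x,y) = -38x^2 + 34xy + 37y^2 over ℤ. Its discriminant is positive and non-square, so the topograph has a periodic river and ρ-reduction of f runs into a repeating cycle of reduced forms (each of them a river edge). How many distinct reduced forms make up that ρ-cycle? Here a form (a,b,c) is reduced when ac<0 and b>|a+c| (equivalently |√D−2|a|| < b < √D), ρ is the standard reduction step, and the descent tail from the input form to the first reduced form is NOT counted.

D = 6780, ⌊√D⌋ = 82
river: ρ → (37,40,-35)
river: ρ → (-35,30,42)
river: ρ → (42,54,-23)
river: ρ → (-23,38,58)
river: ρ → (58,78,-3)
river: ρ → (-3,78,58)
river: ρ → (58,38,-23)
river: ρ → (-23,54,42)
river: ρ → (42,30,-35)
river: ρ → (-35,40,37)
river: ρ → (37,34,-38)
river: ρ → (-38,42,33)
river: ρ → (33,24,-47)
river: ρ → (-47,70,10)
river: ρ → (10,70,-47)
river: ρ → (-47,24,33)
river: ρ → (33,42,-38)
river: ρ → (-38,34,37)
ρ-cycle length = 18 (tail of 0 descent steps not counted)

18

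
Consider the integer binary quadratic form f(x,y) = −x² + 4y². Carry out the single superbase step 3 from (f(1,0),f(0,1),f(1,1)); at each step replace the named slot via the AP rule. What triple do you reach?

start (-1,4,3) = (f(1,0),f(0,1),f(1,1))
replace slot 3: 2·((-1)+4) − 3 = 3 → (-1,4,3)

-1,4,3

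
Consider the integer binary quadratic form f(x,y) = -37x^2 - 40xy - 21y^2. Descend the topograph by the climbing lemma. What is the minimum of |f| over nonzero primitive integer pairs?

translate: b→-34 (≡40 mod 74), so (37,40,21)→(37,-34,18)
flip: (37,-34,18)→(18,34,37)
translate: b→-2 (≡34 mod 36), so (18,34,37)→(18,-2,21)
reduced (well bottom): (18,-2,21) with a≤c, −a<b≤a
well minimum |f| = |-18| = 18 (negative-definite)

18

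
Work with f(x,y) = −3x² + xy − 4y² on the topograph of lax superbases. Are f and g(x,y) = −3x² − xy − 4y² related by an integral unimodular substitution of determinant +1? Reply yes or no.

D₁ = -47, D₂ = -47
f is negative-definite; reduce −f:
−f: reduced (well bottom): (3,-1,4) with a≤c, −a<b≤a
flip sign back: reduced form of f is (-3,1,-4)
g is negative-definite; reduce −g:
−g: reduced (well bottom): (3,1,4) with a≤c, −a<b≤a
flip sign back: reduced form of g is (-3,-1,-4)
reduced forms (-3, 1, -4) vs (-3, -1, -4) ⇒ inequivalent

no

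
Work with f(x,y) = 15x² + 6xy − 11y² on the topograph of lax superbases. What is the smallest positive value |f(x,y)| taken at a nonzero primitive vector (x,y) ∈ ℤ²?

river: ρ → (-11,16,10)
river: ρ → (10,24,-3)
river: ρ → (-3,24,10)
river: ρ → (10,16,-11)
river: ρ → (-11,6,15)
river: ρ → (15,24,-2)
river: ρ → (-2,24,15)
river: ρ → (15,6,-11)
closes: descent 0, river 8
min |a| on river = 2

2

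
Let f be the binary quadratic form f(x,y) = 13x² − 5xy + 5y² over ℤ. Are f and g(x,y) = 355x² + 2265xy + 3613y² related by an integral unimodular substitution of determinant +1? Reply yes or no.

D₁ = -235, D₂ = -235
f: flip: (13,-5,5)→(5,5,13)
f: reduced (well bottom): (5,5,13) with a≤c, −a<b≤a
g: translate: b→135 (≡2265 mod 710), so (355,2265,3613)→(355,135,13)
g: flip: (355,135,13)→(13,-135,355)
g: translate: b→-5 (≡-135 mod 26), so (13,-135,355)→(13,-5,5)
g: flip: (13,-5,5)→(5,5,13)
g: reduced (well bottom): (5,5,13) with a≤c, −a<b≤a
reduced forms (5, 5, 13) vs (5, 5, 13) ⇒ equivalent

yes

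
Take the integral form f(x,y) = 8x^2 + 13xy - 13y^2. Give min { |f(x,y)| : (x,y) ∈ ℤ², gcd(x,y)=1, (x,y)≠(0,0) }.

river: ρ → (-13,13,8)
river: ρ → (8,19,-7)
river: ρ → (-7,23,2)
river: ρ → (2,21,-18)
river: ρ → (-18,15,5)
river: ρ → (5,15,-18)
river: ρ → (-18,21,2)
river: ρ → (2,23,-7)
river: ρ → (-7,19,8)
river: ρ → (8,13,-13)
closes: descent 0, river 10
min |a| on river = 2

2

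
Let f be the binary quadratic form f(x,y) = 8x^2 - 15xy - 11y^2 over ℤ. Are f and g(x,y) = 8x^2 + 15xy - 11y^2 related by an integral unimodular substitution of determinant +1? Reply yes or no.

D₁ = 577, D₂ = 577
river cycle of f (length 10): (-11, 15, 8), (8, 17, -9), (-9, 19, 6), (6, 17, -12), (-12, 7, 11), (11, 15, -8), (-8, 17, 9), (9, 19, -6), (-6, 17, 12), (12, 7, -11)
river cycle of g (length 10): (-11, 7, 12), (12, 17, -6), (-6, 19, 9), (9, 17, -8), (-8, 15, 11), (11, 7, -12), (-12, 17, 6), (6, 19, -9), (-9, 17, 8), (8, 15, -11)
cycles differ ⇒ inequivalent

no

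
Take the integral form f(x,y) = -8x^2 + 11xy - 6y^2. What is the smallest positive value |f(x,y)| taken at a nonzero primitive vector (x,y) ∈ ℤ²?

translate: b→5 (≡-11 mod 16), so (8,-11,6)→(8,5,3)
flip: (8,5,3)→(3,-5,8)
translate: b→1 (≡-5 mod 6), so (3,-5,8)→(3,1,6)
reduced (well bottom): (3,1,6) with a≤c, −a<b≤a
well minimum |f| = |-3| = 3 (negative-definite)

3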